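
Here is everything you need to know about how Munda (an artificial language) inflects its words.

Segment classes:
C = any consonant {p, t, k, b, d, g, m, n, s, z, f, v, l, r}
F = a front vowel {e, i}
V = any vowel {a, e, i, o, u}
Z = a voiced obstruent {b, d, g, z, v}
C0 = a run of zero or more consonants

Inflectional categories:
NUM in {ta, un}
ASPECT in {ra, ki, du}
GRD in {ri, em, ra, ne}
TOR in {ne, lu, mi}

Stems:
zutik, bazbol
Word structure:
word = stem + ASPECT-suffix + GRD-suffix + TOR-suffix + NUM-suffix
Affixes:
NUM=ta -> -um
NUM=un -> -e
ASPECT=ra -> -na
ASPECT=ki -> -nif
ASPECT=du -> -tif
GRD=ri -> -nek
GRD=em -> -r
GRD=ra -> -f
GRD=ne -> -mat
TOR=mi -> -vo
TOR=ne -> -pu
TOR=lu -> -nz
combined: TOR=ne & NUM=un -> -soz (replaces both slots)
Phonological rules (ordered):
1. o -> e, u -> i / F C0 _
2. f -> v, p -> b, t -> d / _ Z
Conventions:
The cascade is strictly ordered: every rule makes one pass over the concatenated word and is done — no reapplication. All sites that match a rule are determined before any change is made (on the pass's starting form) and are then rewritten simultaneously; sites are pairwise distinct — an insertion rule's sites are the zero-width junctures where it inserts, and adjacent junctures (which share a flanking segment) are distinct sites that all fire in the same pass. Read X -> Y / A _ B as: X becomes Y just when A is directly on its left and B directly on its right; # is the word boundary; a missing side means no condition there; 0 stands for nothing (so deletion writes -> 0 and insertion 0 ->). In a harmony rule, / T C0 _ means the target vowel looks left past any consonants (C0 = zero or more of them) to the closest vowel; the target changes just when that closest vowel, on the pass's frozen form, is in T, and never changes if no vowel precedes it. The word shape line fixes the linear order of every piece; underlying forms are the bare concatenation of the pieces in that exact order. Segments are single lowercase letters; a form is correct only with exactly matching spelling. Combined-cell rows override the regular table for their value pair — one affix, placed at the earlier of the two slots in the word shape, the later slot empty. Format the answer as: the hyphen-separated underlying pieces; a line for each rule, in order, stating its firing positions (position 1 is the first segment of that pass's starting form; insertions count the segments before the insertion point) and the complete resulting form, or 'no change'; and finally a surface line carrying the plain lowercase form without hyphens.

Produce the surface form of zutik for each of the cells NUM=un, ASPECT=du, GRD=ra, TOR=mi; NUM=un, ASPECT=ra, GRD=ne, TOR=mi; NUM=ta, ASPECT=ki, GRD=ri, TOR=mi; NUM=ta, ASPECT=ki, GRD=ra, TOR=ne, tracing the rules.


cell NUM=un, ASPECT=du, GRD=ra, TOR=mi:
underlying: zutik-tif-f-vo-e
1. o -> e, u -> i / F C0 _: fires at position(s) 11: zutiktiffvee
2. f -> v, p -> b, t -> d / _ Z: fires at position(s) 9: zutiktifvvee
surface: zutiktifvvee

cell NUM=un, ASPECT=ra, GRD=ne, TOR=mi:
underlying: zutik-na-mat-vo-e
1. o -> e, u -> i / F C0 _: no change
2. f -> v, p -> b, t -> d / _ Z: fires at position(s) 10: zutiknamadvoe
surface: zutiknamadvoe

cell NUM=ta, ASPECT=ki, GRD=ri, TOR=mi:
underlying: zutik-nif-nek-vo-um
1. o -> e, u -> i / F C0 _: fires at position(s) 13: zutiknifnekveum
2. f -> v, p -> b, t -> d / _ Z: no change
surface: zutiknifnekveum

cell NUM=ta, ASPECT=ki, GRD=ra, TOR=ne:
underlying: zutik-nif-f-pu-um
1. o -> e, u -> i / F C0 _: fires at position(s) 11: zutikniffpium
2. f -> v, p -> b, t -> d / _ Z: no change
surface: zutikniffpium


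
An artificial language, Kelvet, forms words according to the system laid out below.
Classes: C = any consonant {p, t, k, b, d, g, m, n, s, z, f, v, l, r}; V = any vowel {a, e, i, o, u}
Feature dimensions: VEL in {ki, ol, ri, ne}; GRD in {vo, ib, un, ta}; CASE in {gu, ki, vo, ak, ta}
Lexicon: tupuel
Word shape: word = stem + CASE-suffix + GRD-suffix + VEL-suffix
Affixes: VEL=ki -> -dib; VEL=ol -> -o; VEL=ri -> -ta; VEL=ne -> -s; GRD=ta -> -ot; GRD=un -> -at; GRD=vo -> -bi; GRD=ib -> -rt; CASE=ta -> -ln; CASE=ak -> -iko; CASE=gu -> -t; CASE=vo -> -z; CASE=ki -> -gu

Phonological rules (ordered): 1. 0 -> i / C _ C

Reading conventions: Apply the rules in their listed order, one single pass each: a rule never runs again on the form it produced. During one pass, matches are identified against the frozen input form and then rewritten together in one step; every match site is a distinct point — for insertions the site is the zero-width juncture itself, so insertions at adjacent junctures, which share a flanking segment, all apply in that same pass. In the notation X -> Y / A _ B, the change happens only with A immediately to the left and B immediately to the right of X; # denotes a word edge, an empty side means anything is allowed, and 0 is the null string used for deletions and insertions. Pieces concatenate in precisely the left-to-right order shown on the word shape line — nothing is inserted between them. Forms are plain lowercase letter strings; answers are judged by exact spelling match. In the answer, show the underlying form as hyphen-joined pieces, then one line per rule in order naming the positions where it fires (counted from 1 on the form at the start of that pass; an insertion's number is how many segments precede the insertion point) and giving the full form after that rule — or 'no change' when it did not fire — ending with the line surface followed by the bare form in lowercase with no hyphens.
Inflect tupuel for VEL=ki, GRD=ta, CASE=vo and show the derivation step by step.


underlying: tupuel-z-ot-dib
1. 0 -> i / C _ C: inserts after position(s) 6, 9: tupuelizotidib
surface: tupuelizotidib


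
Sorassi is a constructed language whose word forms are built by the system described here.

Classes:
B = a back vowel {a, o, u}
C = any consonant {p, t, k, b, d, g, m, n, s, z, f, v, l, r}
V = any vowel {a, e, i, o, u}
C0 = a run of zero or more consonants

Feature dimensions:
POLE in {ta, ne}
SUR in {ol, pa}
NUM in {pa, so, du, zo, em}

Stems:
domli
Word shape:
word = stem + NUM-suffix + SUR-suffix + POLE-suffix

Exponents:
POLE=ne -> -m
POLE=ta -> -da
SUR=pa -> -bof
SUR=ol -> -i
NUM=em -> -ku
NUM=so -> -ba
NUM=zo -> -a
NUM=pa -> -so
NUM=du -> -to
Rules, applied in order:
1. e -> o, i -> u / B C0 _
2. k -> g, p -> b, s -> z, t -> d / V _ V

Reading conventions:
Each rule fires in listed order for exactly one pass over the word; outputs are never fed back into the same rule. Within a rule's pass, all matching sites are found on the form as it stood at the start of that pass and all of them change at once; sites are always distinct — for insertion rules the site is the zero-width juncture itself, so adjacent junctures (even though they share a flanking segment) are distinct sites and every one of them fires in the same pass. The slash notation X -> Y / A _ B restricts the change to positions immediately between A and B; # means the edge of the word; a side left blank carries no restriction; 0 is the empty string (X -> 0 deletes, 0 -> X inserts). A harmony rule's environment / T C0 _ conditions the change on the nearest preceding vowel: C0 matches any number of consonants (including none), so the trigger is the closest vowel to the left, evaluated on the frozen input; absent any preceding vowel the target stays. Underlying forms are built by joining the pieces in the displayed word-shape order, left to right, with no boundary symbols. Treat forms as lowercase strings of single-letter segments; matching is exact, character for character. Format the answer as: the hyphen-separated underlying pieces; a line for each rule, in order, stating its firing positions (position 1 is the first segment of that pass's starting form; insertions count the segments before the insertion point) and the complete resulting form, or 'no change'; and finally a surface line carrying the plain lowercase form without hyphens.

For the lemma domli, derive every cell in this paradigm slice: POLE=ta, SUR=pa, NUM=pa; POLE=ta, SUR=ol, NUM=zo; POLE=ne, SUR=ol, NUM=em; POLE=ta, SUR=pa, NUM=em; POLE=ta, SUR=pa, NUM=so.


cell POLE=ta, SUR=pa, NUM=pa:
underlying: domli-so-bof-da
1. e -> o, i -> u / B C0 _: fires at position(s) 5: domlusobofda
2. k -> g, p -> b, s -> z, t -> d / V _ V: fires at position(s) 6: domluzobofda
surface: domluzobofda

cell POLE=ta, SUR=ol, NUM=zo:
underlying: domli-a-i-da
1. e -> o, i -> u / B C0 _: fires at position(s) 5, 7: domluauda
2. k -> g, p -> b, s -> z, t -> d / V _ V: no change
surface: domluauda

cell POLE=ne, SUR=ol, NUM=em:
underlying: domli-ku-i-m
1. e -> o, i -> u / B C0 _: fires at position(s) 5, 8: domlukuum
2. k -> g, p -> b, s -> z, t -> d / V _ V: fires at position(s) 6: domluguum
surface: domluguum

cell POLE=ta, SUR=pa, NUM=em:
underlying: domli-ku-bof-da
1. e -> o, i -> u / B C0 _: fires at position(s) 5: domlukubofda
2. k -> g, p -> b, s -> z, t -> d / V _ V: fires at position(s) 6: domlugubofda
surface: domlugubofda

cell POLE=ta, SUR=pa, NUM=so:
underlying: domli-ba-bof-da
1. e -> o, i -> u / B C0 _: fires at position(s) 5: domlubabofda
2. k -> g, p -> b, s -> z, t -> d / V _ V: no change
surface: domlubabofda


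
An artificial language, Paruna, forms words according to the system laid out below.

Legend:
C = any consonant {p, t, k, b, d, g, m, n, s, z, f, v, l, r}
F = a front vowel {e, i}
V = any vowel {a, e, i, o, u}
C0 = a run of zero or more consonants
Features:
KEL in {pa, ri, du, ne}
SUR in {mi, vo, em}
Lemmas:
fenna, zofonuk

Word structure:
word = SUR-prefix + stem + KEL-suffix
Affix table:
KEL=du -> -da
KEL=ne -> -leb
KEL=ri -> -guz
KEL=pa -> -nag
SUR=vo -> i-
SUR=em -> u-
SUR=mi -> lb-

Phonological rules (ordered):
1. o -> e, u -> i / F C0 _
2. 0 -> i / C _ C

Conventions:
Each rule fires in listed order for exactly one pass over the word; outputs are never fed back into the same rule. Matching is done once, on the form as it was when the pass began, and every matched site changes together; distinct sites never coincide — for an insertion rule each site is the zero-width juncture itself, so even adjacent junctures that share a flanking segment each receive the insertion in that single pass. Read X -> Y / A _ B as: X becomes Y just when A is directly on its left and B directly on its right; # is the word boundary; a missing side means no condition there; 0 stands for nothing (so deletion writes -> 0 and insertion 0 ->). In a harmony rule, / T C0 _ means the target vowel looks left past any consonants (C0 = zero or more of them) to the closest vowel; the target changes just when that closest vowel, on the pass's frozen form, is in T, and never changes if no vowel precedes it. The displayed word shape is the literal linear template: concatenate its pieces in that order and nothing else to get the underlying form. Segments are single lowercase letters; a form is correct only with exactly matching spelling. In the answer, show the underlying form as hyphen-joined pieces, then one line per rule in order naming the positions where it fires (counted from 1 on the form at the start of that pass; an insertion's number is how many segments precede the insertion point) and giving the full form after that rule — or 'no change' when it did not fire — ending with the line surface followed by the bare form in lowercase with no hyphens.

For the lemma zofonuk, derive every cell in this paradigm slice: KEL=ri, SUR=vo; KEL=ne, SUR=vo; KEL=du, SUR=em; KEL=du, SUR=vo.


cell KEL=ri, SUR=vo:
underlying: i-zofonuk-guz
1. o -> e, u -> i / F C0 _: fires at position(s) 3: izefonukguz
2. 0 -> i / C _ C: inserts after position(s) 8: izefonukiguz
surface: izefonukiguz

cell KEL=ne, SUR=vo:
underlying: i-zofonuk-leb
1. o -> e, u -> i / F C0 _: fires at position(s) 3: izefonukleb
2. 0 -> i / C _ C: inserts after position(s) 8: izefonukileb
surface: izefonukileb

cell KEL=du, SUR=em:
underlying: u-zofonuk-da
1. o -> e, u -> i / F C0 _: no change
2. 0 -> i / C _ C: inserts after position(s) 8: uzofonukida
surface: uzofonukida

cell KEL=du, SUR=vo:
underlying: i-zofonuk-da
1. o -> e, u -> i / F C0 _: fires at position(s) 3: izefonukda
2. 0 -> i / C _ C: inserts after position(s) 8: izefonukida
surface: izefonukida


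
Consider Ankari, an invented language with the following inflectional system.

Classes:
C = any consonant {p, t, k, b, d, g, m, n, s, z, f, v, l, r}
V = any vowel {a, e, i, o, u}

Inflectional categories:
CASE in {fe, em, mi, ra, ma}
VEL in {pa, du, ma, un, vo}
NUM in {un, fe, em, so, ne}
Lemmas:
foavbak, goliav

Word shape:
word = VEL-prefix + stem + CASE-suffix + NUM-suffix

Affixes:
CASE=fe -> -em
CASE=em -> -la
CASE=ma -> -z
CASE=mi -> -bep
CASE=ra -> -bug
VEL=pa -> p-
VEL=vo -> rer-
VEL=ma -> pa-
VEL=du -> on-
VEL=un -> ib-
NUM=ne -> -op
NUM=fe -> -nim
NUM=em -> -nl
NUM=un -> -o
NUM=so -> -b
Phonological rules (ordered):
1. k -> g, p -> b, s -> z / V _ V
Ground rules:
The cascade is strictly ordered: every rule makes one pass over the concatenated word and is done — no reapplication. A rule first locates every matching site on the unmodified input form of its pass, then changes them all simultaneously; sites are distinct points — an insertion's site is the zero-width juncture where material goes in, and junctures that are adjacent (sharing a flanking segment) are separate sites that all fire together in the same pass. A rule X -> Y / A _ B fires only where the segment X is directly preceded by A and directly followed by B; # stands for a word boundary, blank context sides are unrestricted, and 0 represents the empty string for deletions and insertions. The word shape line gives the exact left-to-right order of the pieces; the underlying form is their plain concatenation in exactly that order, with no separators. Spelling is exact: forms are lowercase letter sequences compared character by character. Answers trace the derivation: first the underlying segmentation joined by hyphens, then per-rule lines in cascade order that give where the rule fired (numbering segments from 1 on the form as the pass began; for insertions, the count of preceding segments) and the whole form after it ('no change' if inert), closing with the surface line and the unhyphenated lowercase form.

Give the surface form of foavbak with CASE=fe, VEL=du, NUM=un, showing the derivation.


underlying: on-foavbak-em-o
1. k -> g, p -> b, s -> z / V _ V: fires at position(s) 9: onfoavbagemo
surface: onfoavbagemo


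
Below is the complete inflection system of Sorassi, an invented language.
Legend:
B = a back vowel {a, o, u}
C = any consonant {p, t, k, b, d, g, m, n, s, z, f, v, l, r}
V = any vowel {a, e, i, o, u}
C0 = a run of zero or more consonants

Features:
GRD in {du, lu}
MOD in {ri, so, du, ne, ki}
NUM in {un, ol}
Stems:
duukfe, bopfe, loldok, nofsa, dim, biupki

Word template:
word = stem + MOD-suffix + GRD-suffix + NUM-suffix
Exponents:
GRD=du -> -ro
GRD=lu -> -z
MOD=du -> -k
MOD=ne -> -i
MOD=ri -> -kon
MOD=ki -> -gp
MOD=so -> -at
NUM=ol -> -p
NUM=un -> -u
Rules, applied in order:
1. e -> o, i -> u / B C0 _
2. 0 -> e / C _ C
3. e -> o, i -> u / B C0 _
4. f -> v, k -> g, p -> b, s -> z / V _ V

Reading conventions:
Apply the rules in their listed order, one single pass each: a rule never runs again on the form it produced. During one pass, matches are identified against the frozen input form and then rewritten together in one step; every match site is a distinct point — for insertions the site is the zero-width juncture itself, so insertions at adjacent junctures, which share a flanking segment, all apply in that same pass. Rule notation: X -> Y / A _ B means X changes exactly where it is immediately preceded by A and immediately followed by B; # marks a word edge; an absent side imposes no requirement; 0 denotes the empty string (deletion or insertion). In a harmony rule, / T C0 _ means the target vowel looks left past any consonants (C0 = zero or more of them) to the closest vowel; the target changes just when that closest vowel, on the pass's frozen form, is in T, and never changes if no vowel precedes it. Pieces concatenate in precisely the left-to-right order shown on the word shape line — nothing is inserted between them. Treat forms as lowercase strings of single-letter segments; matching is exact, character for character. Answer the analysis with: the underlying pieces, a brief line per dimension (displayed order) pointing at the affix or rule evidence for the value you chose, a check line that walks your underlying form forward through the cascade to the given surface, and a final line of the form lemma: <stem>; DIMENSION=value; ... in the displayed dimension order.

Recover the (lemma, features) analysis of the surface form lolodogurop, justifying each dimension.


underlying: loldok-i-ro-p
GRD=du - signalled by the affix -ro
MOD=ne - signalled by the affix -i
NUM=ol - signalled by the affix -p
check: loldokirop -> loldokurop -> loledokurop -> lolodokurop -> lolodogurop
lemma: loldok; GRD=du; MOD=ne; NUM=ol


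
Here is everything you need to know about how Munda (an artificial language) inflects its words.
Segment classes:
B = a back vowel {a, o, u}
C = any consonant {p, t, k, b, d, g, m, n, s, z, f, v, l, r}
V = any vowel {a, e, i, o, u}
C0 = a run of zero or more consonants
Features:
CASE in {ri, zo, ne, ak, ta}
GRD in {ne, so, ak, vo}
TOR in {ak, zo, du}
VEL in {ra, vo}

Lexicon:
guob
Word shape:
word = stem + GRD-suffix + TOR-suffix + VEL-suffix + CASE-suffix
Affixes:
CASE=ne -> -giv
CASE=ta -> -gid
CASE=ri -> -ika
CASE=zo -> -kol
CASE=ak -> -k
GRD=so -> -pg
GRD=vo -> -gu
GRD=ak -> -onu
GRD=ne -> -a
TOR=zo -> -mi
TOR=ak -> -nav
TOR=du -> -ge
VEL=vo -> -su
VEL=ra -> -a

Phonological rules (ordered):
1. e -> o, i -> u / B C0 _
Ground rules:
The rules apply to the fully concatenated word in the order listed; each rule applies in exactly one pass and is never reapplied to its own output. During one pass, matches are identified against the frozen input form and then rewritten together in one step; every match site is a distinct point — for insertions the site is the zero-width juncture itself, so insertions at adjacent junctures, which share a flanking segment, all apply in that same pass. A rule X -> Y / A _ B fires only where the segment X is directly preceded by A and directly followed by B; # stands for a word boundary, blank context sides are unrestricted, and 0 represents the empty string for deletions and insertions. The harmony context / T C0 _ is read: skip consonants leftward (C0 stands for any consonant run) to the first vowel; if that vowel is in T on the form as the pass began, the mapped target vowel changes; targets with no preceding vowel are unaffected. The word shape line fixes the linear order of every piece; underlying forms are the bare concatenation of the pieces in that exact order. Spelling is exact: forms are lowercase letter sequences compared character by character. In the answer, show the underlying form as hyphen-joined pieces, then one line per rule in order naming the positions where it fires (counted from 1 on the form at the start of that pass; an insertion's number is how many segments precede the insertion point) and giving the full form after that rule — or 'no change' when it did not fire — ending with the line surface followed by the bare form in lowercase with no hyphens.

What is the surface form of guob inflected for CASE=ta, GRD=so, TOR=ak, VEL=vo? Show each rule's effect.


underlying: guob-pg-nav-su-gid
1. e -> o, i -> u / B C0 _: fires at position(s) 13: guobpgnavsugud
surface: guobpgnavsugud


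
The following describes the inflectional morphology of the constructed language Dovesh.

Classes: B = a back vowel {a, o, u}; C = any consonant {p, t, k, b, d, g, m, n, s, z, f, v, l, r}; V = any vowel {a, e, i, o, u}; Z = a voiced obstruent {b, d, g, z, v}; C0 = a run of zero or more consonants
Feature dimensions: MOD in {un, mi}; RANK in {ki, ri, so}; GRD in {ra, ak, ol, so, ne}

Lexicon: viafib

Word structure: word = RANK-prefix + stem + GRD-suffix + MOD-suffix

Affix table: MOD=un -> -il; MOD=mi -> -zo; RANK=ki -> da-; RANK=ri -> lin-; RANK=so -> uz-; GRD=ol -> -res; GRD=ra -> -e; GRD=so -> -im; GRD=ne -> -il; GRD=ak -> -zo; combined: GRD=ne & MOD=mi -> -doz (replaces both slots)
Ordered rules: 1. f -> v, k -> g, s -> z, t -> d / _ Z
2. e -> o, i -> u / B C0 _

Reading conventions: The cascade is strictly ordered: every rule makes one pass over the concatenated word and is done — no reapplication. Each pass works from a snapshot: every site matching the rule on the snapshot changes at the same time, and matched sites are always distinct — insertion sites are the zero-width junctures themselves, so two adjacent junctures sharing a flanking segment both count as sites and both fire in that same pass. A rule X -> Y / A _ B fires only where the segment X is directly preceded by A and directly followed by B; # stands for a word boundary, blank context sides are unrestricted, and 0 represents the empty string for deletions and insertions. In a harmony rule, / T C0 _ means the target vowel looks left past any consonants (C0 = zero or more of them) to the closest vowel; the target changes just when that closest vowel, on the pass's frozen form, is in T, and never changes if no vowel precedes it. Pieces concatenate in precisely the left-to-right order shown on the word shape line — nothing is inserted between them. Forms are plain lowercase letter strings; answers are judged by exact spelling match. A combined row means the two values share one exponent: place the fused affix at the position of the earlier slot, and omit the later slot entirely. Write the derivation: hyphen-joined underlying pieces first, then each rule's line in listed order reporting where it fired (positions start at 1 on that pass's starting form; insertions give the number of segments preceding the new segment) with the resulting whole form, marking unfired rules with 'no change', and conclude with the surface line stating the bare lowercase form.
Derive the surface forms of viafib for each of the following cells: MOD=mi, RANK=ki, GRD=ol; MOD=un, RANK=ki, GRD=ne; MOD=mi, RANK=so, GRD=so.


cell MOD=mi, RANK=ki, GRD=ol:
underlying: da-viafib-res-zo
1. f -> v, k -> g, s -> z, t -> d / _ Z: fires at position(s) 11: daviafibrezzo
2. e -> o, i -> u / B C0 _: fires at position(s) 4, 7: davuafubrezzo
surface: davuafubrezzo

cell MOD=un, RANK=ki, GRD=ne:
underlying: da-viafib-il-il
1. f -> v, k -> g, s -> z, t -> d / _ Z: no change
2. e -> o, i -> u / B C0 _: fires at position(s) 4, 7: davuafubilil
surface: davuafubilil

cell MOD=mi, RANK=so, GRD=so:
underlying: uz-viafib-im-zo
1. f -> v, k -> g, s -> z, t -> d / _ Z: no change
2. e -> o, i -> u / B C0 _: fires at position(s) 4, 7: uzvuafubimzo
surface: uzvuafubimzo


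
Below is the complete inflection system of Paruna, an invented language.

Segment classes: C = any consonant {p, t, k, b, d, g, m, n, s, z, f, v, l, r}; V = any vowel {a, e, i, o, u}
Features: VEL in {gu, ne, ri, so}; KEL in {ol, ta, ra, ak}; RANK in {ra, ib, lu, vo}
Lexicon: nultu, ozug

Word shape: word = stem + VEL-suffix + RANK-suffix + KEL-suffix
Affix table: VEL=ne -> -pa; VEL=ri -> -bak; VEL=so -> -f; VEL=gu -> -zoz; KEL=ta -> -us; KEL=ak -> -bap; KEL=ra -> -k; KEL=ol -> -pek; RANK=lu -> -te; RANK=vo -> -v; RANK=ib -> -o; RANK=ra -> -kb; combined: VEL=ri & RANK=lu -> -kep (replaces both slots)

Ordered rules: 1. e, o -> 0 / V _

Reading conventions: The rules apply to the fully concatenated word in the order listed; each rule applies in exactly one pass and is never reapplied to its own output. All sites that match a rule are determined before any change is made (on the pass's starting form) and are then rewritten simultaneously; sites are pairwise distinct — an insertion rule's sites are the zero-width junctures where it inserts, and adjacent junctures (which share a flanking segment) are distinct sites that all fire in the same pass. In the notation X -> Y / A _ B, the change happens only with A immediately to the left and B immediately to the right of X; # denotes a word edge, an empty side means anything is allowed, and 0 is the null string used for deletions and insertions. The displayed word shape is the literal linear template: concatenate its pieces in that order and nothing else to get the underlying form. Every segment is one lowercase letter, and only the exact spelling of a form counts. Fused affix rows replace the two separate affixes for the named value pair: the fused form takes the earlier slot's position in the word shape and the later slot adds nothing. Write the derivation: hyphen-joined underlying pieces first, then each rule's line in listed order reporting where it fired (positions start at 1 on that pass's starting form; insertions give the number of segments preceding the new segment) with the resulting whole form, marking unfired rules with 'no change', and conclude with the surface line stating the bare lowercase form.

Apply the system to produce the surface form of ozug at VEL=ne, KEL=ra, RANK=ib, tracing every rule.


underlying: ozug-pa-o-k
1. e, o -> 0 / V _: fires at position(s) 7: ozugpak
surface: ozugpak


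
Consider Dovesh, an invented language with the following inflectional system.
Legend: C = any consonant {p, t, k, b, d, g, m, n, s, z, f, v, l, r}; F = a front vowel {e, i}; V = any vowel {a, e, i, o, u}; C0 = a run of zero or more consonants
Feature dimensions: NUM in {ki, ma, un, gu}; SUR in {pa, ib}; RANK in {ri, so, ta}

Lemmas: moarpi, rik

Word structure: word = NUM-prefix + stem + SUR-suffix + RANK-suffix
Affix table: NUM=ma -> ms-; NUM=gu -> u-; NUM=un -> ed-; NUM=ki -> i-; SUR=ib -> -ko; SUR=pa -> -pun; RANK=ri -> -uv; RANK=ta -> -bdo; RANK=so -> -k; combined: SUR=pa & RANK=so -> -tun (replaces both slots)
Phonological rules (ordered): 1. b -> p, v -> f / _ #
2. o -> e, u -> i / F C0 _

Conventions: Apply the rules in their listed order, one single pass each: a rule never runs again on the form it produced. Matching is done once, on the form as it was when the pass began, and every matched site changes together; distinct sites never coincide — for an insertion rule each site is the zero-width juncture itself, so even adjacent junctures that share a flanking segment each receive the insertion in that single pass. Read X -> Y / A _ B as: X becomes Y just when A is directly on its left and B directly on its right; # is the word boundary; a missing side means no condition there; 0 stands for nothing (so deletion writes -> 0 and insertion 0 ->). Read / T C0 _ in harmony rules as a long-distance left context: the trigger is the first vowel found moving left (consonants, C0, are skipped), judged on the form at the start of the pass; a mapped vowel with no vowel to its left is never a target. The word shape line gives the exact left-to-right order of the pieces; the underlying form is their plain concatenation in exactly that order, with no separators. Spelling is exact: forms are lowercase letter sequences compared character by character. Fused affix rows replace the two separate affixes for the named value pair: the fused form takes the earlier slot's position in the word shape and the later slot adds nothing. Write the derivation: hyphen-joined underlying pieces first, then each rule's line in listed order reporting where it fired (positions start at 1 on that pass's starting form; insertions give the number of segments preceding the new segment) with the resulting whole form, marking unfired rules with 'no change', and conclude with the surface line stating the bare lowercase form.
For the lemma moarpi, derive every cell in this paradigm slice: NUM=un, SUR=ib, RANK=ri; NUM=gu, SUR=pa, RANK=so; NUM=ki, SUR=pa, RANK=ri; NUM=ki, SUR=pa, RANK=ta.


cell NUM=un, SUR=ib, RANK=ri:
underlying: ed-moarpi-ko-uv
1. b -> p, v -> f / _ #: fires at position(s) 12: edmoarpikouf
2. o -> e, u -> i / F C0 _: fires at position(s) 4, 10: edmearpikeuf
surface: edmearpikeuf

cell NUM=gu, SUR=pa, RANK=so:
underlying: u-moarpi-tun
1. b -> p, v -> f / _ #: no change
2. o -> e, u -> i / F C0 _: fires at position(s) 9: umoarpitin
surface: umoarpitin

cell NUM=ki, SUR=pa, RANK=ri:
underlying: i-moarpi-pun-uv
1. b -> p, v -> f / _ #: fires at position(s) 12: imoarpipunuf
2. o -> e, u -> i / F C0 _: fires at position(s) 3, 9: imearpipinuf
surface: imearpipinuf

cell NUM=ki, SUR=pa, RANK=ta:
underlying: i-moarpi-pun-bdo
1. b -> p, v -> f / _ #: no change
2. o -> e, u -> i / F C0 _: fires at position(s) 3, 9: imearpipinbdo
surface: imearpipinbdo


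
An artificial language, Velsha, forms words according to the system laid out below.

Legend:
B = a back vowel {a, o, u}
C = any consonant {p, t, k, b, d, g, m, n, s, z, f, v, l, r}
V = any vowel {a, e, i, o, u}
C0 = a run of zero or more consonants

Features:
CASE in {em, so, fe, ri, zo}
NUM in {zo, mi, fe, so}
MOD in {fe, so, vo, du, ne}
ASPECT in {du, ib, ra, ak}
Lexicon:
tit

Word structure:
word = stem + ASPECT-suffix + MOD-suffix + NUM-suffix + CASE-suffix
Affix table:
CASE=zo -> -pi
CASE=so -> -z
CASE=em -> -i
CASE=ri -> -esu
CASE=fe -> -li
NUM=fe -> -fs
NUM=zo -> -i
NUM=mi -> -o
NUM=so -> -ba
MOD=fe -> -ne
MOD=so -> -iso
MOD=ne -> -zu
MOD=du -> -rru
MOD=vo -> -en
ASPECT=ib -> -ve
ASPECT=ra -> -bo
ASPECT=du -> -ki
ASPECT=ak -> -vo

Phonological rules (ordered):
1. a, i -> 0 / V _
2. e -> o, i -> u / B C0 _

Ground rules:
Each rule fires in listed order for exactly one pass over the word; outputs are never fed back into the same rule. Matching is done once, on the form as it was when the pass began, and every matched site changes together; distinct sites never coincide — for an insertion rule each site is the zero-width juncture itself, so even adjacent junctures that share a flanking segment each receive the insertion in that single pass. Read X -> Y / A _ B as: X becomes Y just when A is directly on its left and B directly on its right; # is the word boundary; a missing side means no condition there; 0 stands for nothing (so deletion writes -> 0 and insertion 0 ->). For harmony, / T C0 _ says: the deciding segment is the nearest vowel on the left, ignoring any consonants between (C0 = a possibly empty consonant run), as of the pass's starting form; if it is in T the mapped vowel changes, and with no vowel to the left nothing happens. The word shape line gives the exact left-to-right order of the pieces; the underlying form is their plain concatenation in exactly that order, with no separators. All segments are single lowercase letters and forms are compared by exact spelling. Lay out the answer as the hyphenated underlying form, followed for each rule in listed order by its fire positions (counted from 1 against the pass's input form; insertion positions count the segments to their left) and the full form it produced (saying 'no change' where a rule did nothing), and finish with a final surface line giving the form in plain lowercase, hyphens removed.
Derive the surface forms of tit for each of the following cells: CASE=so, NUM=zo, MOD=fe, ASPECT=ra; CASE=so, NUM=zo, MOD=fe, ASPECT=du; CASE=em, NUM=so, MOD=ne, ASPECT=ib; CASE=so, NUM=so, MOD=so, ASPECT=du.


cell CASE=so, NUM=zo, MOD=fe, ASPECT=ra:
underlying: tit-bo-ne-i-z
1. a, i -> 0 / V _: fires at position(s) 8: titbonez
2. e -> o, i -> u / B C0 _: fires at position(s) 7: titbonoz
surface: titbonoz

cell CASE=so, NUM=zo, MOD=fe, ASPECT=du:
underlying: tit-ki-ne-i-z
1. a, i -> 0 / V _: fires at position(s) 8: titkinez
2. e -> o, i -> u / B C0 _: no change
surface: titkinez

cell CASE=em, NUM=so, MOD=ne, ASPECT=ib:
underlying: tit-ve-zu-ba-i
1. a, i -> 0 / V _: fires at position(s) 10: titvezuba
2. e -> o, i -> u / B C0 _: no change
surface: titvezuba

cell CASE=so, NUM=so, MOD=so, ASPECT=du:
underlying: tit-ki-iso-ba-z
1. a, i -> 0 / V _: fires at position(s) 6: titkisobaz
2. e -> o, i -> u / B C0 _: no change
surface: titkisobaz


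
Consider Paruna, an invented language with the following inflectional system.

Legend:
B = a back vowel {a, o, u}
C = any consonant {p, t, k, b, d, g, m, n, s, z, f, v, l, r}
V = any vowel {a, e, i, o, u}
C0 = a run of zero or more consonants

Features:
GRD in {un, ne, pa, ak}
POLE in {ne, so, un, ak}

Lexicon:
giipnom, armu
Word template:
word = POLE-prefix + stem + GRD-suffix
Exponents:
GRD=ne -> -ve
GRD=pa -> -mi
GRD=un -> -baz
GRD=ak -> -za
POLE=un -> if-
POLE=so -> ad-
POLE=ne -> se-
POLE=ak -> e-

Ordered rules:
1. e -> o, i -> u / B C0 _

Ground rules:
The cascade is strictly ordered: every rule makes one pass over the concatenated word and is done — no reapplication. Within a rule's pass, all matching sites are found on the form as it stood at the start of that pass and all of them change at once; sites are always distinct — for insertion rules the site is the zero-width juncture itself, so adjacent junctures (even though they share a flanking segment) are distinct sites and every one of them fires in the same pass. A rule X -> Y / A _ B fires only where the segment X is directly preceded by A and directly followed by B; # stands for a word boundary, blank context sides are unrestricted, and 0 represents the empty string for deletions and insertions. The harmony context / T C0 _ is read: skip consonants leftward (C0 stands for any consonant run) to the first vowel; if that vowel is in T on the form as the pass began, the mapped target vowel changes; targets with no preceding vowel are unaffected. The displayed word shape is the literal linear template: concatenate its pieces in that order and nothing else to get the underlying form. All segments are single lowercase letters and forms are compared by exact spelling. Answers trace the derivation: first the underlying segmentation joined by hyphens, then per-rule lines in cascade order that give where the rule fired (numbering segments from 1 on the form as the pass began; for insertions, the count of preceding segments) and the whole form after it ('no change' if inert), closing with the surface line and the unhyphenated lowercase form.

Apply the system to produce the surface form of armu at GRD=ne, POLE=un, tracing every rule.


underlying: if-armu-ve
1. e -> o, i -> u / B C0 _: fires at position(s) 8: ifarmuvo
surface: ifarmuvo


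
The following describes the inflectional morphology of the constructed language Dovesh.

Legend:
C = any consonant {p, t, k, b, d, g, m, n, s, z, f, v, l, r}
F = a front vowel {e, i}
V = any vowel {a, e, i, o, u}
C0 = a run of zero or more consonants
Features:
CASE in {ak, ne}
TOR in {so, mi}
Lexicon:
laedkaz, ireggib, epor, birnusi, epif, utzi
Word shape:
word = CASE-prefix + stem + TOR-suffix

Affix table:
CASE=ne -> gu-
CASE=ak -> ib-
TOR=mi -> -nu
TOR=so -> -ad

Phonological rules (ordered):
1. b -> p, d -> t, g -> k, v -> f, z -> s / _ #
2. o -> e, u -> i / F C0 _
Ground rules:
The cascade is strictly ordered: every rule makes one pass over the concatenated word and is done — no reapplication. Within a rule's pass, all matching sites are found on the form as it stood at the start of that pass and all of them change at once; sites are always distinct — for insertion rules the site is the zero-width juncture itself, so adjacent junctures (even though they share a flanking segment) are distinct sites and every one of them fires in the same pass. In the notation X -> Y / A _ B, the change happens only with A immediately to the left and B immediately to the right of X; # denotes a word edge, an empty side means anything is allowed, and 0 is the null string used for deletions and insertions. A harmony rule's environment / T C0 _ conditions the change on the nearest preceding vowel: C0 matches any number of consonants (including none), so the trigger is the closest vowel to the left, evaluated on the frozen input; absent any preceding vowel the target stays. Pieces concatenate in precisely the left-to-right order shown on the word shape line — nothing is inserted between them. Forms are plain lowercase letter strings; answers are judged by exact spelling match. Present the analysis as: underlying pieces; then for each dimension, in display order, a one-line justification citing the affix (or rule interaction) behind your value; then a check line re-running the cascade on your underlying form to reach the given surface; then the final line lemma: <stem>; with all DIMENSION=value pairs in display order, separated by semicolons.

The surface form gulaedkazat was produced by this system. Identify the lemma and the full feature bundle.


underlying: gu-laedkaz-ad
CASE=ne - signalled by the affix gu-
TOR=so - signalled by the affix -ad
check: gulaedkazad -> gulaedkazat -> gulaedkazat
lemma: laedkaz; CASE=ne; TOR=so


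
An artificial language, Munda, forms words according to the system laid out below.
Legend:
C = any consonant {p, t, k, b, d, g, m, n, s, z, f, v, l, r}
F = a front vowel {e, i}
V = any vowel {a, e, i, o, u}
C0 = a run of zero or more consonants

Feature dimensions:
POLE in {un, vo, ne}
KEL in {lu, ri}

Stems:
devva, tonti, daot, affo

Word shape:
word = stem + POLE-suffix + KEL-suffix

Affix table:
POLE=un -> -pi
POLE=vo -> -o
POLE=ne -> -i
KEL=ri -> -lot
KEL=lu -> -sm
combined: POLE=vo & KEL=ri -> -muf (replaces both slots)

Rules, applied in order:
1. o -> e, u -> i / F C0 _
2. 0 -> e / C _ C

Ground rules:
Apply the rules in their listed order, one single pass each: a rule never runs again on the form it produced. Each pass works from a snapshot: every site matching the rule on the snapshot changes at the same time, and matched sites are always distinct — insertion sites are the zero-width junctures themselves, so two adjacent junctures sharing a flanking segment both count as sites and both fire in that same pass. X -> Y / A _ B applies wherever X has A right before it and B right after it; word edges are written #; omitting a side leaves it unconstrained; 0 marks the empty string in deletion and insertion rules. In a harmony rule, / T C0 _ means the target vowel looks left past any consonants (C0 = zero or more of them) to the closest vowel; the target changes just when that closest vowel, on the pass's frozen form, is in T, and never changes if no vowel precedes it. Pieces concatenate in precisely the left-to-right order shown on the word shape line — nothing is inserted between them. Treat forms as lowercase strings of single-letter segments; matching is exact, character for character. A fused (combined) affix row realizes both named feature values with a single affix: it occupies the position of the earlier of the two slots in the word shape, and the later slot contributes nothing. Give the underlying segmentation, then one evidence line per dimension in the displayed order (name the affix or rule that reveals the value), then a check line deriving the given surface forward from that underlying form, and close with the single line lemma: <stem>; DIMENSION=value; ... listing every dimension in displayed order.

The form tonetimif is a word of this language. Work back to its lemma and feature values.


underlying: tonti-muf
POLE=vo - signalled by the combined affix row
KEL=ri - signalled by the combined affix row
check: tontimuf -> tontimif -> tonetimif
lemma: tonti; POLE=vo; KEL=ri


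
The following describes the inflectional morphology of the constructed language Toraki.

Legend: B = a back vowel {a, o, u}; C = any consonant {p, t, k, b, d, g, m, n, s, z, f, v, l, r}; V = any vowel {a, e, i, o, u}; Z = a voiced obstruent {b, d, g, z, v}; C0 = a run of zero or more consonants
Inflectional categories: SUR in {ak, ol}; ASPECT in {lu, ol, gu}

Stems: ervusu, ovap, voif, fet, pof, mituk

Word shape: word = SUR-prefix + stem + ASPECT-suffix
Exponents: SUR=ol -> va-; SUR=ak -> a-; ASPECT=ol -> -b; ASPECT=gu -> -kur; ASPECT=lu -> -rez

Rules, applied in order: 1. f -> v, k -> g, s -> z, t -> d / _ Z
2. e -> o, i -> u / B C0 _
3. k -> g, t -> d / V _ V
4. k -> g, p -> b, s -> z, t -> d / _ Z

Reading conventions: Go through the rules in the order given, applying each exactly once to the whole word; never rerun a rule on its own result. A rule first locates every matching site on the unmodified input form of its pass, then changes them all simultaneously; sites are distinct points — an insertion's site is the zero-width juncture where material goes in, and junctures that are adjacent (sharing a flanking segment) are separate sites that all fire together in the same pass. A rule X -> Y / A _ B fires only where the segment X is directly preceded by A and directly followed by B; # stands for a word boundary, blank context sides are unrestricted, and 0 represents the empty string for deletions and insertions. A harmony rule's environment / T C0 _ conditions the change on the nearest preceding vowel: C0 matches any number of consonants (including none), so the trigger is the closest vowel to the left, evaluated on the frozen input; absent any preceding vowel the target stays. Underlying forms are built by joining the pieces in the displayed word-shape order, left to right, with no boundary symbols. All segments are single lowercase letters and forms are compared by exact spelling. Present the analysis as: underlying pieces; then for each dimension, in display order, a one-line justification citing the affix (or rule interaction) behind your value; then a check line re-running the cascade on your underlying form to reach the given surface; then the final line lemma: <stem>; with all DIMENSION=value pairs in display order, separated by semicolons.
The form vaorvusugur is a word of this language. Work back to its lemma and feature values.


underlying: va-ervusu-kur
SUR=ol - signalled by the affix va-
ASPECT=gu - signalled by the affix -kur
check: vaervusukur -> vaervusukur -> vaorvusukur -> vaorvusugur -> vaorvusugur
lemma: ervusu; SUR=ol; ASPECT=gu
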